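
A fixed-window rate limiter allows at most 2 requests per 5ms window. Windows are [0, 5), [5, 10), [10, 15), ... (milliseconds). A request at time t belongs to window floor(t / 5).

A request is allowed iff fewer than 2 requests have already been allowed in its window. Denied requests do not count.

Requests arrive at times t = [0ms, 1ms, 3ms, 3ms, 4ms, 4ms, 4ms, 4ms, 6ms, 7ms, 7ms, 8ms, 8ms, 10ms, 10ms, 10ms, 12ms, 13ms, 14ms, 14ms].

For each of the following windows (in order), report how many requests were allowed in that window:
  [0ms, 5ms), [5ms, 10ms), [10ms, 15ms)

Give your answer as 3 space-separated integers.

Answer: 2 2 2

Derivation:
Processing requests:
  req#1 t=0ms (window 0): ALLOW
  req#2 t=1ms (window 0): ALLOW
  req#3 t=3ms (window 0): DENY
  req#4 t=3ms (window 0): DENY
  req#5 t=4ms (window 0): DENY
  req#6 t=4ms (window 0): DENY
  req#7 t=4ms (window 0): DENY
  req#8 t=4ms (window 0): DENY
  req#9 t=6ms (window 1): ALLOW
  req#10 t=7ms (window 1): ALLOW
  req#11 t=7ms (window 1): DENY
  req#12 t=8ms (window 1): DENY
  req#13 t=8ms (window 1): DENY
  req#14 t=10ms (window 2): ALLOW
  req#15 t=10ms (window 2): ALLOW
  req#16 t=10ms (window 2): DENY
  req#17 t=12ms (window 2): DENY
  req#18 t=13ms (window 2): DENY
  req#19 t=14ms (window 2): DENY
  req#20 t=14ms (window 2): DENY

Allowed counts by window: 2 2 2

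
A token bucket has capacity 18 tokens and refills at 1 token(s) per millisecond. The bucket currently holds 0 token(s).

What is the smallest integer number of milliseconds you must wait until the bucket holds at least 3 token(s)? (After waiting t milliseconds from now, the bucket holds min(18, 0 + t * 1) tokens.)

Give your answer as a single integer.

Need 0 + t * 1 >= 3, so t >= 3/1.
Smallest integer t = ceil(3/1) = 3.

Answer: 3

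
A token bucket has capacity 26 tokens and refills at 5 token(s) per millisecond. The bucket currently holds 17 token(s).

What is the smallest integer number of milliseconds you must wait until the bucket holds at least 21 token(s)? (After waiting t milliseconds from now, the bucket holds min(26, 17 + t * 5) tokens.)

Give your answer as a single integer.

Need 17 + t * 5 >= 21, so t >= 4/5.
Smallest integer t = ceil(4/5) = 1.

Answer: 1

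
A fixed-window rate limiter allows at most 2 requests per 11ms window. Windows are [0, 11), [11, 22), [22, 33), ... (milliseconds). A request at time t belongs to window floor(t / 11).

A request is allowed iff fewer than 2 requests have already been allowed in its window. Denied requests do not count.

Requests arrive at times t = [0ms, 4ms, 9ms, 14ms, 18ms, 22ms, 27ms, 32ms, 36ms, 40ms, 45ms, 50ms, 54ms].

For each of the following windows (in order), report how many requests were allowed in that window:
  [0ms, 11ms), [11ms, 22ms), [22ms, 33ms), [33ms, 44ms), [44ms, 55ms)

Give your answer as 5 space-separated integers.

Answer: 2 2 2 2 2

Derivation:
Processing requests:
  req#1 t=0ms (window 0): ALLOW
  req#2 t=4ms (window 0): ALLOW
  req#3 t=9ms (window 0): DENY
  req#4 t=14ms (window 1): ALLOW
  req#5 t=18ms (window 1): ALLOW
  req#6 t=22ms (window 2): ALLOW
  req#7 t=27ms (window 2): ALLOW
  req#8 t=32ms (window 2): DENY
  req#9 t=36ms (window 3): ALLOW
  req#10 t=40ms (window 3): ALLOW
  req#11 t=45ms (window 4): ALLOW
  req#12 t=50ms (window 4): ALLOW
  req#13 t=54ms (window 4): DENY

Allowed counts by window: 2 2 2 2 2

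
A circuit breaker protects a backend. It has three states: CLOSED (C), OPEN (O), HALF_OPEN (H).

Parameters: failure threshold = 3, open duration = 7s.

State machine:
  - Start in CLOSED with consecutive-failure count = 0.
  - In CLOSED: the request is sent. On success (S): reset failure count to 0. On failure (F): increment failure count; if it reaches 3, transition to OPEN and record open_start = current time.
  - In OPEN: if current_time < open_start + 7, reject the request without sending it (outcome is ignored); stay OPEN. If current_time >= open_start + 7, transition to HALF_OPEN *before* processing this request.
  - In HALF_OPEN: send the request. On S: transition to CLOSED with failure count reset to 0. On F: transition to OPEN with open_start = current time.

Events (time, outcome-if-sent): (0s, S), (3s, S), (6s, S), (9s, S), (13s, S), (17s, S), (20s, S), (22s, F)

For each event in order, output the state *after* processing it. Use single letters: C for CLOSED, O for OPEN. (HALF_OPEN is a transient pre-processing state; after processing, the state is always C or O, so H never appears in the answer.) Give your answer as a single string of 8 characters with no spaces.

State after each event:
  event#1 t=0s outcome=S: state=CLOSED
  event#2 t=3s outcome=S: state=CLOSED
  event#3 t=6s outcome=S: state=CLOSED
  event#4 t=9s outcome=S: state=CLOSED
  event#5 t=13s outcome=S: state=CLOSED
  event#6 t=17s outcome=S: state=CLOSED
  event#7 t=20s outcome=S: state=CLOSED
  event#8 t=22s outcome=F: state=CLOSED

Answer: CCCCCCCC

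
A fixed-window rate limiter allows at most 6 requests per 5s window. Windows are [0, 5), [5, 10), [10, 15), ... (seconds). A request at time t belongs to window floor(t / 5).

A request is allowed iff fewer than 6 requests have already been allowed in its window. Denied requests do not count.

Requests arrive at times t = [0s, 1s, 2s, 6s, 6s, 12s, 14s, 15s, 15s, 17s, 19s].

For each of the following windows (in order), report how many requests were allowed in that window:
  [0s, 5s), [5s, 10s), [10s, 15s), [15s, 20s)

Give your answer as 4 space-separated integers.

Processing requests:
  req#1 t=0s (window 0): ALLOW
  req#2 t=1s (window 0): ALLOW
  req#3 t=2s (window 0): ALLOW
  req#4 t=6s (window 1): ALLOW
  req#5 t=6s (window 1): ALLOW
  req#6 t=12s (window 2): ALLOW
  req#7 t=14s (window 2): ALLOW
  req#8 t=15s (window 3): ALLOW
  req#9 t=15s (window 3): ALLOW
  req#10 t=17s (window 3): ALLOW
  req#11 t=19s (window 3): ALLOW

Allowed counts by window: 3 2 2 4

Answer: 3 2 2 4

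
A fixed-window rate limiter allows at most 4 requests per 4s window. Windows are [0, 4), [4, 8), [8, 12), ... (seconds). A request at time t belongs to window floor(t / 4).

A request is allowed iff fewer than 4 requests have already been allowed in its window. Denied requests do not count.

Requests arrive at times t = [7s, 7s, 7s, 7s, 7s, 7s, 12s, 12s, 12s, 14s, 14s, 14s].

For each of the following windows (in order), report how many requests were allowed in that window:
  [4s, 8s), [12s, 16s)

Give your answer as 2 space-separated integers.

Processing requests:
  req#1 t=7s (window 1): ALLOW
  req#2 t=7s (window 1): ALLOW
  req#3 t=7s (window 1): ALLOW
  req#4 t=7s (window 1): ALLOW
  req#5 t=7s (window 1): DENY
  req#6 t=7s (window 1): DENY
  req#7 t=12s (window 3): ALLOW
  req#8 t=12s (window 3): ALLOW
  req#9 t=12s (window 3): ALLOW
  req#10 t=14s (window 3): ALLOW
  req#11 t=14s (window 3): DENY
  req#12 t=14s (window 3): DENY

Allowed counts by window: 4 4

Answer: 4 4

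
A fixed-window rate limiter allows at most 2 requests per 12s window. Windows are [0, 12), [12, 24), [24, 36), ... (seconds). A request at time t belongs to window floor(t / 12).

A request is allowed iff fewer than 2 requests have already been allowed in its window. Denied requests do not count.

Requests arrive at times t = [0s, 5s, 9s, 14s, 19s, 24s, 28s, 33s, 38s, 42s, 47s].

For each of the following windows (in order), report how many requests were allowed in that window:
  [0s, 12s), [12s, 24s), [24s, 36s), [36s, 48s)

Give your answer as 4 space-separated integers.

Answer: 2 2 2 2

Derivation:
Processing requests:
  req#1 t=0s (window 0): ALLOW
  req#2 t=5s (window 0): ALLOW
  req#3 t=9s (window 0): DENY
  req#4 t=14s (window 1): ALLOW
  req#5 t=19s (window 1): ALLOW
  req#6 t=24s (window 2): ALLOW
  req#7 t=28s (window 2): ALLOW
  req#8 t=33s (window 2): DENY
  req#9 t=38s (window 3): ALLOW
  req#10 t=42s (window 3): ALLOW
  req#11 t=47s (window 3): DENY

Allowed counts by window: 2 2 2 2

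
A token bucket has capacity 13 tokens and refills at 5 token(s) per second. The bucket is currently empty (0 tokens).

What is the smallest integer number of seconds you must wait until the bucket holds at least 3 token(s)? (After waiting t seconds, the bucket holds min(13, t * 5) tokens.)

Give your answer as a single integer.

Need t * 5 >= 3, so t >= 3/5.
Smallest integer t = ceil(3/5) = 1.

Answer: 1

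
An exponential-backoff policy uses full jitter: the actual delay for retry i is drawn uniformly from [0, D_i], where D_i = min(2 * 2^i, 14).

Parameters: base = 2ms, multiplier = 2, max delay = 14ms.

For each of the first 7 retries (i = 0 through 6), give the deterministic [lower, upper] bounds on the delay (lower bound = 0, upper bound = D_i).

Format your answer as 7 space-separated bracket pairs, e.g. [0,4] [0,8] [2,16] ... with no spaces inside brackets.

Computing bounds per retry:
  i=0: D_i=min(2*2^0,14)=2, bounds=[0,2]
  i=1: D_i=min(2*2^1,14)=4, bounds=[0,4]
  i=2: D_i=min(2*2^2,14)=8, bounds=[0,8]
  i=3: D_i=min(2*2^3,14)=14, bounds=[0,14]
  i=4: D_i=min(2*2^4,14)=14, bounds=[0,14]
  i=5: D_i=min(2*2^5,14)=14, bounds=[0,14]
  i=6: D_i=min(2*2^6,14)=14, bounds=[0,14]

Answer: [0,2] [0,4] [0,8] [0,14] [0,14] [0,14] [0,14]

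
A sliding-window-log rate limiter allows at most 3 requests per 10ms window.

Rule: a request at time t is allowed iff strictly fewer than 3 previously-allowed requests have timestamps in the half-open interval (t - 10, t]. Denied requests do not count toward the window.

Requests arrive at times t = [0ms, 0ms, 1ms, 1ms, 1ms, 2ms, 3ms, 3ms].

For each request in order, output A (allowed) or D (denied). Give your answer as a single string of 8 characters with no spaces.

Answer: AAADDDDD

Derivation:
Tracking allowed requests in the window:
  req#1 t=0ms: ALLOW
  req#2 t=0ms: ALLOW
  req#3 t=1ms: ALLOW
  req#4 t=1ms: DENY
  req#5 t=1ms: DENY
  req#6 t=2ms: DENY
  req#7 t=3ms: DENY
  req#8 t=3ms: DENY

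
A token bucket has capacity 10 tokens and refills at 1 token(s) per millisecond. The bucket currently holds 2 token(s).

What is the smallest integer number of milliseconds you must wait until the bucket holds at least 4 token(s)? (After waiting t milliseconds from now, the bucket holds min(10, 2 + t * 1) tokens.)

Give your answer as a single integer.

Answer: 2

Derivation:
Need 2 + t * 1 >= 4, so t >= 2/1.
Smallest integer t = ceil(2/1) = 2.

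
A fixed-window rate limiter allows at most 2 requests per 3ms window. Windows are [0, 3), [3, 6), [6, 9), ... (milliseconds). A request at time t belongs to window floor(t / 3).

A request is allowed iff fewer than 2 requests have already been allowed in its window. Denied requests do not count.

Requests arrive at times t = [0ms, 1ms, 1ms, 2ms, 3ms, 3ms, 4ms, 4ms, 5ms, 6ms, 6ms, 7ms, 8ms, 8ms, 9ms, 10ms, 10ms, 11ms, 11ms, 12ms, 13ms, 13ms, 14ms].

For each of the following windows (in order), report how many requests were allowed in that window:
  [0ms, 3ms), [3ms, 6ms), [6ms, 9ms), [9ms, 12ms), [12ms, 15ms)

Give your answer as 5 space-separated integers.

Answer: 2 2 2 2 2

Derivation:
Processing requests:
  req#1 t=0ms (window 0): ALLOW
  req#2 t=1ms (window 0): ALLOW
  req#3 t=1ms (window 0): DENY
  req#4 t=2ms (window 0): DENY
  req#5 t=3ms (window 1): ALLOW
  req#6 t=3ms (window 1): ALLOW
  req#7 t=4ms (window 1): DENY
  req#8 t=4ms (window 1): DENY
  req#9 t=5ms (window 1): DENY
  req#10 t=6ms (window 2): ALLOW
  req#11 t=6ms (window 2): ALLOW
  req#12 t=7ms (window 2): DENY
  req#13 t=8ms (window 2): DENY
  req#14 t=8ms (window 2): DENY
  req#15 t=9ms (window 3): ALLOW
  req#16 t=10ms (window 3): ALLOW
  req#17 t=10ms (window 3): DENY
  req#18 t=11ms (window 3): DENY
  req#19 t=11ms (window 3): DENY
  req#20 t=12ms (window 4): ALLOW
  req#21 t=13ms (window 4): ALLOW
  req#22 t=13ms (window 4): DENY
  req#23 t=14ms (window 4): DENY

Allowed counts by window: 2 2 2 2 2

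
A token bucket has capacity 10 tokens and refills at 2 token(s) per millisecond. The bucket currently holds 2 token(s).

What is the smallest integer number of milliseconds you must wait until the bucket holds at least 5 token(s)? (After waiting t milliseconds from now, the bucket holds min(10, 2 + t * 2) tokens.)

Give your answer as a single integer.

Need 2 + t * 2 >= 5, so t >= 3/2.
Smallest integer t = ceil(3/2) = 2.

Answer: 2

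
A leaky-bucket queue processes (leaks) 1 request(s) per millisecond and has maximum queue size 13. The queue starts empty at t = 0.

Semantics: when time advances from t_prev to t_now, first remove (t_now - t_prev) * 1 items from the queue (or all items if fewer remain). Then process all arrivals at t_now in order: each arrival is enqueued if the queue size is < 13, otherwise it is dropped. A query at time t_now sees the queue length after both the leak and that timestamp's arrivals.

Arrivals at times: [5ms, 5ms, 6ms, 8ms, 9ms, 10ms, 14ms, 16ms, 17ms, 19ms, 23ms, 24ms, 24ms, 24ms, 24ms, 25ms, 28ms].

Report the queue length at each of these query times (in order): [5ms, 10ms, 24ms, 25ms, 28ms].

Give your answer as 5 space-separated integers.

Queue lengths at query times:
  query t=5ms: backlog = 2
  query t=10ms: backlog = 1
  query t=24ms: backlog = 4
  query t=25ms: backlog = 4
  query t=28ms: backlog = 2

Answer: 2 1 4 4 2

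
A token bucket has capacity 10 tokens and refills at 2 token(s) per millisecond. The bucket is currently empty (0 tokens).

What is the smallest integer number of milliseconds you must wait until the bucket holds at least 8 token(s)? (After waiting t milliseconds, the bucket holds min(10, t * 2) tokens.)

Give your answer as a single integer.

Answer: 4

Derivation:
Need t * 2 >= 8, so t >= 8/2.
Smallest integer t = ceil(8/2) = 4.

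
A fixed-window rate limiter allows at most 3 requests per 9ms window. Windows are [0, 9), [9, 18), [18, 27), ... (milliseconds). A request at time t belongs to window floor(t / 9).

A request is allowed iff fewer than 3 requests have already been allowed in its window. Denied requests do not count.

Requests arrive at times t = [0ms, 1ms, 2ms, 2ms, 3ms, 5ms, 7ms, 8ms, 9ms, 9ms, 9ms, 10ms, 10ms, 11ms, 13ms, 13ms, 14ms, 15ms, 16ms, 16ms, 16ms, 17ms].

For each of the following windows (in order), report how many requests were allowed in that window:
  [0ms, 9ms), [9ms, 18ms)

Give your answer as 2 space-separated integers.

Answer: 3 3

Derivation:
Processing requests:
  req#1 t=0ms (window 0): ALLOW
  req#2 t=1ms (window 0): ALLOW
  req#3 t=2ms (window 0): ALLOW
  req#4 t=2ms (window 0): DENY
  req#5 t=3ms (window 0): DENY
  req#6 t=5ms (window 0): DENY
  req#7 t=7ms (window 0): DENY
  req#8 t=8ms (window 0): DENY
  req#9 t=9ms (window 1): ALLOW
  req#10 t=9ms (window 1): ALLOW
  req#11 t=9ms (window 1): ALLOW
  req#12 t=10ms (window 1): DENY
  req#13 t=10ms (window 1): DENY
  req#14 t=11ms (window 1): DENY
  req#15 t=13ms (window 1): DENY
  req#16 t=13ms (window 1): DENY
  req#17 t=14ms (window 1): DENY
  req#18 t=15ms (window 1): DENY
  req#19 t=16ms (window 1): DENY
  req#20 t=16ms (window 1): DENY
  req#21 t=16ms (window 1): DENY
  req#22 t=17ms (window 1): DENY

Allowed counts by window: 3 3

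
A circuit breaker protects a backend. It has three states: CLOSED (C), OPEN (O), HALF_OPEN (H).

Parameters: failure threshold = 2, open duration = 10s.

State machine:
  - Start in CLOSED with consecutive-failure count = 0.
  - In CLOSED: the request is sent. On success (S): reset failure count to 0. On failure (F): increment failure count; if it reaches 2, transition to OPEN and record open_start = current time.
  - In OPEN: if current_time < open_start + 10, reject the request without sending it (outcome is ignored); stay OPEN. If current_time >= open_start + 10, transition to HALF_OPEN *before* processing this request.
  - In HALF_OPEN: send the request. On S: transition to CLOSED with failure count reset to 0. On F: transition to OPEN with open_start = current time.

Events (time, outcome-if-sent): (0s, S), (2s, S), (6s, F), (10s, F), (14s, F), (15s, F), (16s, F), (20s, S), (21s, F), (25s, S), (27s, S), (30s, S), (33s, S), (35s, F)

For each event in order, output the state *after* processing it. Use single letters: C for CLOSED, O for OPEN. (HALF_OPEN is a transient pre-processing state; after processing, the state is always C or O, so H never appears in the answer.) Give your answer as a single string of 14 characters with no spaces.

State after each event:
  event#1 t=0s outcome=S: state=CLOSED
  event#2 t=2s outcome=S: state=CLOSED
  event#3 t=6s outcome=F: state=CLOSED
  event#4 t=10s outcome=F: state=OPEN
  event#5 t=14s outcome=F: state=OPEN
  event#6 t=15s outcome=F: state=OPEN
  event#7 t=16s outcome=F: state=OPEN
  event#8 t=20s outcome=S: state=CLOSED
  event#9 t=21s outcome=F: state=CLOSED
  event#10 t=25s outcome=S: state=CLOSED
  event#11 t=27s outcome=S: state=CLOSED
  event#12 t=30s outcome=S: state=CLOSED
  event#13 t=33s outcome=S: state=CLOSED
  event#14 t=35s outcome=F: state=CLOSED

Answer: CCCOOOOCCCCCCC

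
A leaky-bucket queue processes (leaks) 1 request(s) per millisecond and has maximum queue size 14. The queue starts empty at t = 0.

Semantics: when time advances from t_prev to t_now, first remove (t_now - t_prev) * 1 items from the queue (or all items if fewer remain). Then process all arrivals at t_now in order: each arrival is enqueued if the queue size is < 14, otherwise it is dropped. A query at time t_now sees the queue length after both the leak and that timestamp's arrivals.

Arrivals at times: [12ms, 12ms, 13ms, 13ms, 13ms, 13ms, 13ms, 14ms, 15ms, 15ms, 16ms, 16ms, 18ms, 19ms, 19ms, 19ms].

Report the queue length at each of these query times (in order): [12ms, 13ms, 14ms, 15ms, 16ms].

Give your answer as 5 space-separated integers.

Answer: 2 6 6 7 8

Derivation:
Queue lengths at query times:
  query t=12ms: backlog = 2
  query t=13ms: backlog = 6
  query t=14ms: backlog = 6
  query t=15ms: backlog = 7
  query t=16ms: backlog = 8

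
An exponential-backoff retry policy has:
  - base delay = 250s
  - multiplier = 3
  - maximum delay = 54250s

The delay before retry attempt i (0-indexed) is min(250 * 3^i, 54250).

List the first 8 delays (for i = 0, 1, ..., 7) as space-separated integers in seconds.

Computing each delay:
  i=0: min(250*3^0, 54250) = 250
  i=1: min(250*3^1, 54250) = 750
  i=2: min(250*3^2, 54250) = 2250
  i=3: min(250*3^3, 54250) = 6750
  i=4: min(250*3^4, 54250) = 20250
  i=5: min(250*3^5, 54250) = 54250
  i=6: min(250*3^6, 54250) = 54250
  i=7: min(250*3^7, 54250) = 54250

Answer: 250 750 2250 6750 20250 54250 54250 54250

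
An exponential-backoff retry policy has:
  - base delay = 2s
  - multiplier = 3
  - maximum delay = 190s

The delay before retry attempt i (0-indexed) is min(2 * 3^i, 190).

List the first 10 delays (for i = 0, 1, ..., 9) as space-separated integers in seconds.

Computing each delay:
  i=0: min(2*3^0, 190) = 2
  i=1: min(2*3^1, 190) = 6
  i=2: min(2*3^2, 190) = 18
  i=3: min(2*3^3, 190) = 54
  i=4: min(2*3^4, 190) = 162
  i=5: min(2*3^5, 190) = 190
  i=6: min(2*3^6, 190) = 190
  i=7: min(2*3^7, 190) = 190
  i=8: min(2*3^8, 190) = 190
  i=9: min(2*3^9, 190) = 190

Answer: 2 6 18 54 162 190 190 190 190 190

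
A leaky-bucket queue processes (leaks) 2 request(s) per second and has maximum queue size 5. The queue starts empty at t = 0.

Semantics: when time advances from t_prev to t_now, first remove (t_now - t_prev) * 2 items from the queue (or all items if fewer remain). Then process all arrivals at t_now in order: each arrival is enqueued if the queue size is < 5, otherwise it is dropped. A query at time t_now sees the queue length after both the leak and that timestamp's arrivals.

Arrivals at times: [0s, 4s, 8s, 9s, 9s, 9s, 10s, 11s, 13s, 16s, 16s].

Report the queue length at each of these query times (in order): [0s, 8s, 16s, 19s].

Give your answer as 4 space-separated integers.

Answer: 1 1 2 0

Derivation:
Queue lengths at query times:
  query t=0s: backlog = 1
  query t=8s: backlog = 1
  query t=16s: backlog = 2
  query t=19s: backlog = 0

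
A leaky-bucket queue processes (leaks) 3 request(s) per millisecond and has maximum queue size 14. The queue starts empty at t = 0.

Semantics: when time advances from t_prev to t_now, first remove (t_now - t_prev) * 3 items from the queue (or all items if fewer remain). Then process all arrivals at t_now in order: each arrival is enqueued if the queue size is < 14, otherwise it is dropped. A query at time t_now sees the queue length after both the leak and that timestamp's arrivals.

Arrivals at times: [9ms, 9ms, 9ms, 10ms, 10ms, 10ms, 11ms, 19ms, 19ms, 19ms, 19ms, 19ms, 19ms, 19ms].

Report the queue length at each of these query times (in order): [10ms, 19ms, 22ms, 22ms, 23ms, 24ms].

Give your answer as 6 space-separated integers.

Answer: 3 7 0 0 0 0

Derivation:
Queue lengths at query times:
  query t=10ms: backlog = 3
  query t=19ms: backlog = 7
  query t=22ms: backlog = 0
  query t=22ms: backlog = 0
  query t=23ms: backlog = 0
  query t=24ms: backlog = 0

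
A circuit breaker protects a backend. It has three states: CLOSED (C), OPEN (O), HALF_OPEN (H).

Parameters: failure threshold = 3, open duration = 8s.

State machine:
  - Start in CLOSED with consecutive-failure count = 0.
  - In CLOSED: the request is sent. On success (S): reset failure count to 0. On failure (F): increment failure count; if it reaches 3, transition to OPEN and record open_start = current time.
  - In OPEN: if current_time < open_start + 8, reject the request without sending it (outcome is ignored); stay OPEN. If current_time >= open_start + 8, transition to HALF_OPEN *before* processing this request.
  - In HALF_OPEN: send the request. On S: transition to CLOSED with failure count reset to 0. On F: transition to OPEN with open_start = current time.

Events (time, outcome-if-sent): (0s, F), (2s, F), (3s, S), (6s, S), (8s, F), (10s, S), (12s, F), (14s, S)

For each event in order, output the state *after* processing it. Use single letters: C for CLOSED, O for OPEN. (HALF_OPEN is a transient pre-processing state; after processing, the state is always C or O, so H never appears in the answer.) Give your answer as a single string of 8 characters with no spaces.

Answer: CCCCCCCC

Derivation:
State after each event:
  event#1 t=0s outcome=F: state=CLOSED
  event#2 t=2s outcome=F: state=CLOSED
  event#3 t=3s outcome=S: state=CLOSED
  event#4 t=6s outcome=S: state=CLOSED
  event#5 t=8s outcome=F: state=CLOSED
  event#6 t=10s outcome=S: state=CLOSED
  event#7 t=12s outcome=F: state=CLOSED
  event#8 t=14s outcome=S: state=CLOSED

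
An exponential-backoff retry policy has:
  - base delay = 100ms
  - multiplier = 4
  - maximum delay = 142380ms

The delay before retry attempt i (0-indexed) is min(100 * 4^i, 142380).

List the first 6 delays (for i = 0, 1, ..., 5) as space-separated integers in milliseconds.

Answer: 100 400 1600 6400 25600 102400

Derivation:
Computing each delay:
  i=0: min(100*4^0, 142380) = 100
  i=1: min(100*4^1, 142380) = 400
  i=2: min(100*4^2, 142380) = 1600
  i=3: min(100*4^3, 142380) = 6400
  i=4: min(100*4^4, 142380) = 25600
  i=5: min(100*4^5, 142380) = 102400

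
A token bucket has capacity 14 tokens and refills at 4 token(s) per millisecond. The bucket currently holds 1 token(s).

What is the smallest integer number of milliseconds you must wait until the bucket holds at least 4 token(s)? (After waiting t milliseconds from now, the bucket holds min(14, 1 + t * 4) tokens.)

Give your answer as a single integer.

Answer: 1

Derivation:
Need 1 + t * 4 >= 4, so t >= 3/4.
Smallest integer t = ceil(3/4) = 1.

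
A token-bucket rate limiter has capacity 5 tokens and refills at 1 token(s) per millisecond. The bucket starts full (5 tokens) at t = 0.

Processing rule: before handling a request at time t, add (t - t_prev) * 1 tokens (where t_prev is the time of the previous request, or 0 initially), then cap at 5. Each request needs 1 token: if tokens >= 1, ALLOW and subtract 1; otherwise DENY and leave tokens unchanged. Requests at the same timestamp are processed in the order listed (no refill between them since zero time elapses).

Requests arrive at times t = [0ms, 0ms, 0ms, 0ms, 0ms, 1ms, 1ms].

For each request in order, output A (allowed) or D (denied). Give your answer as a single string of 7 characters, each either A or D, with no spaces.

Answer: AAAAAAD

Derivation:
Simulating step by step:
  req#1 t=0ms: ALLOW
  req#2 t=0ms: ALLOW
  req#3 t=0ms: ALLOW
  req#4 t=0ms: ALLOW
  req#5 t=0ms: ALLOW
  req#6 t=1ms: ALLOW
  req#7 t=1ms: DENY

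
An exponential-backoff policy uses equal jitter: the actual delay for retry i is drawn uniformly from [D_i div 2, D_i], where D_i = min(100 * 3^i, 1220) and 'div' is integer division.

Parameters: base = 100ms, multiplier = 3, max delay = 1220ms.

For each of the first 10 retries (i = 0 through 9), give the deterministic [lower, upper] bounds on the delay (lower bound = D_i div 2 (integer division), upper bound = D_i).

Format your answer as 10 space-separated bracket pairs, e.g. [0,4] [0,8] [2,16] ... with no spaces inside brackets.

Answer: [50,100] [150,300] [450,900] [610,1220] [610,1220] [610,1220] [610,1220] [610,1220] [610,1220] [610,1220]

Derivation:
Computing bounds per retry:
  i=0: D_i=min(100*3^0,1220)=100, bounds=[50,100]
  i=1: D_i=min(100*3^1,1220)=300, bounds=[150,300]
  i=2: D_i=min(100*3^2,1220)=900, bounds=[450,900]
  i=3: D_i=min(100*3^3,1220)=1220, bounds=[610,1220]
  i=4: D_i=min(100*3^4,1220)=1220, bounds=[610,1220]
  i=5: D_i=min(100*3^5,1220)=1220, bounds=[610,1220]
  i=6: D_i=min(100*3^6,1220)=1220, bounds=[610,1220]
  i=7: D_i=min(100*3^7,1220)=1220, bounds=[610,1220]
  i=8: D_i=min(100*3^8,1220)=1220, bounds=[610,1220]
  i=9: D_i=min(100*3^9,1220)=1220, bounds=[610,1220]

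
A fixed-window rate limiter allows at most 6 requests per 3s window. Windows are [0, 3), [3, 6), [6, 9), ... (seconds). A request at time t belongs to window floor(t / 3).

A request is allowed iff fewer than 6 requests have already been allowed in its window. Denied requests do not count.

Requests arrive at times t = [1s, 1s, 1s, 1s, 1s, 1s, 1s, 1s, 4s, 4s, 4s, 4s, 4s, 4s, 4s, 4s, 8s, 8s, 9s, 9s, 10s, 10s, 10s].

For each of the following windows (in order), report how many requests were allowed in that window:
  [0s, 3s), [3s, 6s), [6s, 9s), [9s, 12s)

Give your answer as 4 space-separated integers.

Answer: 6 6 2 5

Derivation:
Processing requests:
  req#1 t=1s (window 0): ALLOW
  req#2 t=1s (window 0): ALLOW
  req#3 t=1s (window 0): ALLOW
  req#4 t=1s (window 0): ALLOW
  req#5 t=1s (window 0): ALLOW
  req#6 t=1s (window 0): ALLOW
  req#7 t=1s (window 0): DENY
  req#8 t=1s (window 0): DENY
  req#9 t=4s (window 1): ALLOW
  req#10 t=4s (window 1): ALLOW
  req#11 t=4s (window 1): ALLOW
  req#12 t=4s (window 1): ALLOW
  req#13 t=4s (window 1): ALLOW
  req#14 t=4s (window 1): ALLOW
  req#15 t=4s (window 1): DENY
  req#16 t=4s (window 1): DENY
  req#17 t=8s (window 2): ALLOW
  req#18 t=8s (window 2): ALLOW
  req#19 t=9s (window 3): ALLOW
  req#20 t=9s (window 3): ALLOW
  req#21 t=10s (window 3): ALLOW
  req#22 t=10s (window 3): ALLOW
  req#23 t=10s (window 3): ALLOW

Allowed counts by window: 6 6 2 5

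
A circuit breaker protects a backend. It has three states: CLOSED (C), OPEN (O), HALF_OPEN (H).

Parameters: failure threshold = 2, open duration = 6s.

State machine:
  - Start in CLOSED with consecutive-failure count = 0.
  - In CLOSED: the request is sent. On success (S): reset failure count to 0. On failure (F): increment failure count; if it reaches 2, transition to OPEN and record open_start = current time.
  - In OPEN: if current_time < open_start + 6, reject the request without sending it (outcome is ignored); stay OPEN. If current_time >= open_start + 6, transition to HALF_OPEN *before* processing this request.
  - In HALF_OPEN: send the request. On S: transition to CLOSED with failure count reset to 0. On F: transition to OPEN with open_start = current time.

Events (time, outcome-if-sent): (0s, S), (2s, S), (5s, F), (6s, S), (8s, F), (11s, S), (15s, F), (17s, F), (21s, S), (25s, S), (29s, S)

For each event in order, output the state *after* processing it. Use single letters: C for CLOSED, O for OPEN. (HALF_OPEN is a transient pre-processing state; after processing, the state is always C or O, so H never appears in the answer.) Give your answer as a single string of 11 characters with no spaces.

State after each event:
  event#1 t=0s outcome=S: state=CLOSED
  event#2 t=2s outcome=S: state=CLOSED
  event#3 t=5s outcome=F: state=CLOSED
  event#4 t=6s outcome=S: state=CLOSED
  event#5 t=8s outcome=F: state=CLOSED
  event#6 t=11s outcome=S: state=CLOSED
  event#7 t=15s outcome=F: state=CLOSED
  event#8 t=17s outcome=F: state=OPEN
  event#9 t=21s outcome=S: state=OPEN
  event#10 t=25s outcome=S: state=CLOSED
  event#11 t=29s outcome=S: state=CLOSED

Answer: CCCCCCCOOCC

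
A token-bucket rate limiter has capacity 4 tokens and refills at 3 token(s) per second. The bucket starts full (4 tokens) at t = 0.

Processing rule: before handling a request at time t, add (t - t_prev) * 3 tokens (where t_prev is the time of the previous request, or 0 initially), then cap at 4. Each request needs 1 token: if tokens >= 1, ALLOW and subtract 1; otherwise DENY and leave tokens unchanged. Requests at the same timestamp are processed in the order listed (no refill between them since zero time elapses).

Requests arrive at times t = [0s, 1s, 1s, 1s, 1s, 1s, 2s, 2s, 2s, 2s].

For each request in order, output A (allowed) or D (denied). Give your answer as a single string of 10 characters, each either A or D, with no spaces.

Answer: AAAAADAAAD

Derivation:
Simulating step by step:
  req#1 t=0s: ALLOW
  req#2 t=1s: ALLOW
  req#3 t=1s: ALLOW
  req#4 t=1s: ALLOW
  req#5 t=1s: ALLOW
  req#6 t=1s: DENY
  req#7 t=2s: ALLOW
  req#8 t=2s: ALLOW
  req#9 t=2s: ALLOW
  req#10 t=2s: DENY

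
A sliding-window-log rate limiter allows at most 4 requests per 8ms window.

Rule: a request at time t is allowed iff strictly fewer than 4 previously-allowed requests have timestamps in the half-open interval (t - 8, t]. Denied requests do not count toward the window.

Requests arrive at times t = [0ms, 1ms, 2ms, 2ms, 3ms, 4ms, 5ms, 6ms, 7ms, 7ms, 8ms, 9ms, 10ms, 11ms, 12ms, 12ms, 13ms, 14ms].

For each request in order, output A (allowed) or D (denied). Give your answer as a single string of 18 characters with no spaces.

Tracking allowed requests in the window:
  req#1 t=0ms: ALLOW
  req#2 t=1ms: ALLOW
  req#3 t=2ms: ALLOW
  req#4 t=2ms: ALLOW
  req#5 t=3ms: DENY
  req#6 t=4ms: DENY
  req#7 t=5ms: DENY
  req#8 t=6ms: DENY
  req#9 t=7ms: DENY
  req#10 t=7ms: DENY
  req#11 t=8ms: ALLOW
  req#12 t=9ms: ALLOW
  req#13 t=10ms: ALLOW
  req#14 t=11ms: ALLOW
  req#15 t=12ms: DENY
  req#16 t=12ms: DENY
  req#17 t=13ms: DENY
  req#18 t=14ms: DENY

Answer: AAAADDDDDDAAAADDDD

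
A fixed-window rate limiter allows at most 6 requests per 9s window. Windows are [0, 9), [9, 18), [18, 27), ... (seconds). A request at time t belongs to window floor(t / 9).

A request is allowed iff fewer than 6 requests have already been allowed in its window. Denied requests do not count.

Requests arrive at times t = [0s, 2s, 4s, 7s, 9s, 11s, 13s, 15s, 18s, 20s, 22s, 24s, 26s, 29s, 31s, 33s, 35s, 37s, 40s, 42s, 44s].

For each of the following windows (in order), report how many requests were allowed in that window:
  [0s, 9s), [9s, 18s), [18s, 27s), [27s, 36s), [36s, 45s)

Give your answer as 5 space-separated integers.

Answer: 4 4 5 4 4

Derivation:
Processing requests:
  req#1 t=0s (window 0): ALLOW
  req#2 t=2s (window 0): ALLOW
  req#3 t=4s (window 0): ALLOW
  req#4 t=7s (window 0): ALLOW
  req#5 t=9s (window 1): ALLOW
  req#6 t=11s (window 1): ALLOW
  req#7 t=13s (window 1): ALLOW
  req#8 t=15s (window 1): ALLOW
  req#9 t=18s (window 2): ALLOW
  req#10 t=20s (window 2): ALLOW
  req#11 t=22s (window 2): ALLOW
  req#12 t=24s (window 2): ALLOW
  req#13 t=26s (window 2): ALLOW
  req#14 t=29s (window 3): ALLOW
  req#15 t=31s (window 3): ALLOW
  req#16 t=33s (window 3): ALLOW
  req#17 t=35s (window 3): ALLOW
  req#18 t=37s (window 4): ALLOW
  req#19 t=40s (window 4): ALLOW
  req#20 t=42s (window 4): ALLOW
  req#21 t=44s (window 4): ALLOW

Allowed counts by window: 4 4 5 4 4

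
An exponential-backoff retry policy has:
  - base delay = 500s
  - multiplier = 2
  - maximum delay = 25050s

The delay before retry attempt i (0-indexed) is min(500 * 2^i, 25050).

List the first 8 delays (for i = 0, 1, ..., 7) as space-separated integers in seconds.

Answer: 500 1000 2000 4000 8000 16000 25050 25050

Derivation:
Computing each delay:
  i=0: min(500*2^0, 25050) = 500
  i=1: min(500*2^1, 25050) = 1000
  i=2: min(500*2^2, 25050) = 2000
  i=3: min(500*2^3, 25050) = 4000
  i=4: min(500*2^4, 25050) = 8000
  i=5: min(500*2^5, 25050) = 16000
  i=6: min(500*2^6, 25050) = 25050
  i=7: min(500*2^7, 25050) = 25050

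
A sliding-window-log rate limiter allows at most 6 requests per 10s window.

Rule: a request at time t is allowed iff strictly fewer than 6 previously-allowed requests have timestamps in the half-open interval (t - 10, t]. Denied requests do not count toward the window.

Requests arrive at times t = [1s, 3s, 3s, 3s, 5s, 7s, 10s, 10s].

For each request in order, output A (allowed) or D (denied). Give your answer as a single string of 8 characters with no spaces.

Answer: AAAAAADD

Derivation:
Tracking allowed requests in the window:
  req#1 t=1s: ALLOW
  req#2 t=3s: ALLOW
  req#3 t=3s: ALLOW
  req#4 t=3s: ALLOW
  req#5 t=5s: ALLOW
  req#6 t=7s: ALLOW
  req#7 t=10s: DENY
  req#8 t=10s: DENY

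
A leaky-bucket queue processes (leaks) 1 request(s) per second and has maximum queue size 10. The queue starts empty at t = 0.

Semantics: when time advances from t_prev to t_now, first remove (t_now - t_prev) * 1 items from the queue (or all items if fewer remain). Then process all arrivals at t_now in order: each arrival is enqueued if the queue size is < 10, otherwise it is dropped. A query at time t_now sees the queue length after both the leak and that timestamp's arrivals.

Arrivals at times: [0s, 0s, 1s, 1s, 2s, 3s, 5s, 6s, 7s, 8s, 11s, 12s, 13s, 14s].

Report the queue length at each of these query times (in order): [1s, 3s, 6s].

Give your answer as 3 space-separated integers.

Queue lengths at query times:
  query t=1s: backlog = 3
  query t=3s: backlog = 3
  query t=6s: backlog = 2

Answer: 3 3 2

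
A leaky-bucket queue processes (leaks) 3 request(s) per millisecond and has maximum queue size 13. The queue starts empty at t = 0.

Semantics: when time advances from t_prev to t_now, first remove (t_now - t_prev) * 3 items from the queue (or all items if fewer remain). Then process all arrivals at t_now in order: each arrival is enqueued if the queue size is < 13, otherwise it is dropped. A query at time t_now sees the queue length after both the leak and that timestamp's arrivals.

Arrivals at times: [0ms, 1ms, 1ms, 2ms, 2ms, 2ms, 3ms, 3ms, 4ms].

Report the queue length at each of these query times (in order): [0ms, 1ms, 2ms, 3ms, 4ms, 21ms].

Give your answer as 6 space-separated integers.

Answer: 1 2 3 2 1 0

Derivation:
Queue lengths at query times:
  query t=0ms: backlog = 1
  query t=1ms: backlog = 2
  query t=2ms: backlog = 3
  query t=3ms: backlog = 2
  query t=4ms: backlog = 1
  query t=21ms: backlog = 0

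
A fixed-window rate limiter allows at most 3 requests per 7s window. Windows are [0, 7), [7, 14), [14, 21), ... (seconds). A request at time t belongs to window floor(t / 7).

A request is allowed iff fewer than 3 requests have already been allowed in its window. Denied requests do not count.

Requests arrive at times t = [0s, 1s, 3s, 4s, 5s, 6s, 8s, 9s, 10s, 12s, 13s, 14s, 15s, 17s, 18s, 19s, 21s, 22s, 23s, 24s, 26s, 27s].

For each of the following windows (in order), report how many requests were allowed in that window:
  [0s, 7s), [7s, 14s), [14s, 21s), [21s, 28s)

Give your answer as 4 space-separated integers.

Processing requests:
  req#1 t=0s (window 0): ALLOW
  req#2 t=1s (window 0): ALLOW
  req#3 t=3s (window 0): ALLOW
  req#4 t=4s (window 0): DENY
  req#5 t=5s (window 0): DENY
  req#6 t=6s (window 0): DENY
  req#7 t=8s (window 1): ALLOW
  req#8 t=9s (window 1): ALLOW
  req#9 t=10s (window 1): ALLOW
  req#10 t=12s (window 1): DENY
  req#11 t=13s (window 1): DENY
  req#12 t=14s (window 2): ALLOW
  req#13 t=15s (window 2): ALLOW
  req#14 t=17s (window 2): ALLOW
  req#15 t=18s (window 2): DENY
  req#16 t=19s (window 2): DENY
  req#17 t=21s (window 3): ALLOW
  req#18 t=22s (window 3): ALLOW
  req#19 t=23s (window 3): ALLOW
  req#20 t=24s (window 3): DENY
  req#21 t=26s (window 3): DENY
  req#22 t=27s (window 3): DENY

Allowed counts by window: 3 3 3 3

Answer: 3 3 3 3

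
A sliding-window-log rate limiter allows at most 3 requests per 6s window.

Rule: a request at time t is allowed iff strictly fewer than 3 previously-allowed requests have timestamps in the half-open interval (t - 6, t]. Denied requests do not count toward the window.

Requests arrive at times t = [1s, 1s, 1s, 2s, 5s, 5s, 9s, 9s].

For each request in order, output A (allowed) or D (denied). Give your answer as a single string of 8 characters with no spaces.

Tracking allowed requests in the window:
  req#1 t=1s: ALLOW
  req#2 t=1s: ALLOW
  req#3 t=1s: ALLOW
  req#4 t=2s: DENY
  req#5 t=5s: DENY
  req#6 t=5s: DENY
  req#7 t=9s: ALLOW
  req#8 t=9s: ALLOW

Answer: AAADDDAA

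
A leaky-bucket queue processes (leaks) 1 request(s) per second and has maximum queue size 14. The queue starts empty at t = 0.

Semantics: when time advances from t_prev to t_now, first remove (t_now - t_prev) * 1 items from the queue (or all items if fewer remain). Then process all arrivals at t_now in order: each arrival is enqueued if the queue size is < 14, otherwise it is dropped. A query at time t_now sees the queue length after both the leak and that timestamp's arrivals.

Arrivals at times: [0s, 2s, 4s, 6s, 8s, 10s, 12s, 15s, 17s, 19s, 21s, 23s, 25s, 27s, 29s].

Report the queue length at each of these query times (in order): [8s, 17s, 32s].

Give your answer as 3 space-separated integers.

Answer: 1 1 0

Derivation:
Queue lengths at query times:
  query t=8s: backlog = 1
  query t=17s: backlog = 1
  query t=32s: backlog = 0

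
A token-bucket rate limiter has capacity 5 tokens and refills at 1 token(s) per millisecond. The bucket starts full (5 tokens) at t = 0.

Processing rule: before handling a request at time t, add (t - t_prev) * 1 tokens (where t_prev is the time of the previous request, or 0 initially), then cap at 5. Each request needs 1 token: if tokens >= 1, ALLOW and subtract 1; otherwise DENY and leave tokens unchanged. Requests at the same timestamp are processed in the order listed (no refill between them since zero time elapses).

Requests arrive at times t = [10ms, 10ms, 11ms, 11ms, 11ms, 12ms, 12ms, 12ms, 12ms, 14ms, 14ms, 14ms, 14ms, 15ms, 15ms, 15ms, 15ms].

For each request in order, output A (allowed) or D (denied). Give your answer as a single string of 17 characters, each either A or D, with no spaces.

Answer: AAAAAAADDAADDADDD

Derivation:
Simulating step by step:
  req#1 t=10ms: ALLOW
  req#2 t=10ms: ALLOW
  req#3 t=11ms: ALLOW
  req#4 t=11ms: ALLOW
  req#5 t=11ms: ALLOW
  req#6 t=12ms: ALLOW
  req#7 t=12ms: ALLOW
  req#8 t=12ms: DENY
  req#9 t=12ms: DENY
  req#10 t=14ms: ALLOW
  req#11 t=14ms: ALLOW
  req#12 t=14ms: DENY
  req#13 t=14ms: DENY
  req#14 t=15ms: ALLOW
  req#15 t=15ms: DENY
  req#16 t=15ms: DENY
  req#17 t=15ms: DENY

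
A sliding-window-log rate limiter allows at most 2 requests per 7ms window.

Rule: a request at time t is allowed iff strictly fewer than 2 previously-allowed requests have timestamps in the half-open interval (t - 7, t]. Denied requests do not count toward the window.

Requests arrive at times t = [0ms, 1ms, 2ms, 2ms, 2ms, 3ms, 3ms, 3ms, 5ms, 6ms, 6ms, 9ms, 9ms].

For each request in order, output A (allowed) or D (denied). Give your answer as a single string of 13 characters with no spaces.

Tracking allowed requests in the window:
  req#1 t=0ms: ALLOW
  req#2 t=1ms: ALLOW
  req#3 t=2ms: DENY
  req#4 t=2ms: DENY
  req#5 t=2ms: DENY
  req#6 t=3ms: DENY
  req#7 t=3ms: DENY
  req#8 t=3ms: DENY
  req#9 t=5ms: DENY
  req#10 t=6ms: DENY
  req#11 t=6ms: DENY
  req#12 t=9ms: ALLOW
  req#13 t=9ms: ALLOW

Answer: AADDDDDDDDDAA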